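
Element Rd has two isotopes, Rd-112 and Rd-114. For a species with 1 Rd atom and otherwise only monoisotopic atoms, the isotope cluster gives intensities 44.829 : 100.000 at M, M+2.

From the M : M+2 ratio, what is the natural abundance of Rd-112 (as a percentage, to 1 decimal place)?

Write p for the Rd-112 fraction. I(M+2)/I(M) = [C(1,1)·p^0·(1−p)] / p^1 = 1·(1−p)/p = 100.000/44.829 = 2.2307
(1−p)/p = 2.2307/1 = 2.2307  ⇒  p = 1/(1 + 2.2307) = 0.3095
Rd-112: 31.0%, Rd-114: 69.0%.

31.0%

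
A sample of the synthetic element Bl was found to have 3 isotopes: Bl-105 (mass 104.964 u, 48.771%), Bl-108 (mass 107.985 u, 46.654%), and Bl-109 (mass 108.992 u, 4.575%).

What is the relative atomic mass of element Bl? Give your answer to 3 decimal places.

106.558 u

Weight each isotope mass by its fractional abundance: 0.48771 × 104.964 + 0.46654 × 107.985 + 0.04575 × 108.992
= 51.1920 + 50.3793 + 4.9864 = 106.5577 u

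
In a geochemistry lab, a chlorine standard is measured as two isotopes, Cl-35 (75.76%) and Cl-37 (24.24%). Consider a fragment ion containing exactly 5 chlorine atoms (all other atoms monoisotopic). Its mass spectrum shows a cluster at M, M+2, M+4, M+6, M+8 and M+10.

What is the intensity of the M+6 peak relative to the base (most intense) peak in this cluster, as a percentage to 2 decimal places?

Binomial terms of (0.7576 + 0.2424)^5: M 0.2496, M+2 0.3993, M+4 0.2555, M+6 0.0817, M+8 0.0131, M+10 0.0008 → M+2 is the base peak.
P(M+2) = C(5,1) × 0.7576^4 × 0.2424^1 = 5 × 0.32942751 × 0.2424 = 0.399266 (base)
P(M+6) = C(5,3) × 0.7576^2 × 0.2424^3 = 10 × 0.57395776 × 0.01424288 = 0.081748
Relative intensity = 0.081748 / 0.399266 × 100 = 20.47

20.47%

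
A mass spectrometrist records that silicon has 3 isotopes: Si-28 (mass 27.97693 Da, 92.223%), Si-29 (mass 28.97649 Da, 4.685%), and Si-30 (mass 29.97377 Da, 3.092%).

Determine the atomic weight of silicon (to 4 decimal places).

The abundance-weighted mean is 0.92223 × 27.97693 + 0.04685 × 28.97649 + 0.03092 × 29.97377
= 25.801164 + 1.357549 + 0.926789 = 28.085502 Da

28.0855 Da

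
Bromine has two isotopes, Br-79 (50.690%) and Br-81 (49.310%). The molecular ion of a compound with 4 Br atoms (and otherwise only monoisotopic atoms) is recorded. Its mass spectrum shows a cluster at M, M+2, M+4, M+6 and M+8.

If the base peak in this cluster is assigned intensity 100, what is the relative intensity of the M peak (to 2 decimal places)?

(0.50690 + 0.49310)^4 gives M 0.0660, M+2 0.2569, M+4 0.3749, M+6 0.2431, M+8 0.0591; the largest is M+4.
P(M+4) = C(4,2) × 0.50690^2 × 0.49310^2 = 6 × 0.25694761 × 0.24314761 = 0.374857 (base)
P(M) = C(4,0) × 0.50690^4 × 0.49310^0 = 1 × 0.06602207 × 1.0000 = 0.066022
Relative intensity = 0.066022 / 0.374857 × 100 = 17.61

17.61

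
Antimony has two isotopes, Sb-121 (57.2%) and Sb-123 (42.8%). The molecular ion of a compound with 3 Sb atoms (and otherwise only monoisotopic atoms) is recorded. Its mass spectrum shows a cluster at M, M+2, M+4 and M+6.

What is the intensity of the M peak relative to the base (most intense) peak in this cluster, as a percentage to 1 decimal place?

44.5%

Binomial terms of (0.572 + 0.428)^3: M 0.1871, M+2 0.4201, M+4 0.3143, M+6 0.0784 → M+2 is the base peak.
P(M+2) = C(3,1) × 0.572^2 × 0.428^1 = 3 × 0.327184 × 0.4280 = 0.420104 (base)
P(M) = C(3,0) × 0.572^3 × 0.428^0 = 1 × 0.18714925 × 1.0000 = 0.187149
Relative intensity = 0.187149 / 0.420104 × 100 = 44.5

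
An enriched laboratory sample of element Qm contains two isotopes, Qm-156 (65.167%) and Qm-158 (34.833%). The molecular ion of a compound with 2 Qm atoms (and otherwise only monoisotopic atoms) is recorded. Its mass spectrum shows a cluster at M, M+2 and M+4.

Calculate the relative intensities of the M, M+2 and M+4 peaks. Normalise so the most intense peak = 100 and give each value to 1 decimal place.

93.5 : 100.0 : 26.7

Expanding (0.65167 + 0.34833)^2:
P(M) = 0.65167^2 = 0.424674
P(M+2) = 2 × 0.65167^1 × 0.34833^1 = 0.453992
P(M+4) = 0.34833^2 = 0.121334
The M+2 peak is largest (0.453992); scaling to 100 gives 93.5 : 100.0 : 26.7.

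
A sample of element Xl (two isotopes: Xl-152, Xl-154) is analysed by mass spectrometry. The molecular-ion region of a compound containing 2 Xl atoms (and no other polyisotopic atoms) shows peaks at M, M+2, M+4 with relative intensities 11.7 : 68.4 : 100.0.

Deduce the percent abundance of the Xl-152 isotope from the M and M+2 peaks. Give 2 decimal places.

Let p = fractional abundance of Xl-152. I(M+2)/I(M) = [C(2,1)·p^1·(1−p)] / p^2 = 2·(1−p)/p = 68.4/11.7 = 5.8462
(1−p)/p = 5.8462/2 = 2.9231  ⇒  p = 1/(1 + 2.9231) = 0.2549
Xl-152: 25.49%, Xl-154: 74.51%.

25.49%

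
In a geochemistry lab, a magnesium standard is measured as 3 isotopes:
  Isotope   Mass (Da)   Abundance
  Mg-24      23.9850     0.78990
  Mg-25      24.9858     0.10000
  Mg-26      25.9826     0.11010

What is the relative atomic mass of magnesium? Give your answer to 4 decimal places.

Ar = Σ fᵢ·mᵢ = 0.78990 × 23.9850 + 0.10000 × 24.9858 + 0.11010 × 25.9826
= 18.94575 + 2.49858 + 2.86068 = 24.30501 Da

24.3050 Da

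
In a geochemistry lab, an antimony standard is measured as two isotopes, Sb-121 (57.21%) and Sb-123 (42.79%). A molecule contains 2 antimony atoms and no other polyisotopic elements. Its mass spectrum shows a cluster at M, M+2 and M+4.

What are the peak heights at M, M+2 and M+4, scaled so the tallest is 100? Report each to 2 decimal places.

Expanding (0.5721 + 0.4279)^2:
P(M) = 0.5721^2 = 0.327298
P(M+2) = 2 × 0.5721^1 × 0.4279^1 = 0.489603
P(M+4) = 0.4279^2 = 0.183098
The M+2 peak is largest (0.489603); scaling to 100 gives 66.85 : 100.00 : 37.40.

66.85 : 100.00 : 37.40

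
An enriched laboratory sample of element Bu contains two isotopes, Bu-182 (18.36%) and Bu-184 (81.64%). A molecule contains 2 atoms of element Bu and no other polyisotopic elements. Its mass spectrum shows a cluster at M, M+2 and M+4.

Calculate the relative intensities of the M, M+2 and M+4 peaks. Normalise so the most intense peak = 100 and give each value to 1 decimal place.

Expanding (0.1836 + 0.8164)^2:
P(M) = 0.1836^2 = 0.033709
P(M+2) = 2 × 0.1836^1 × 0.8164^1 = 0.299782
P(M+4) = 0.8164^2 = 0.666509
The M+4 peak is largest (0.666509); scaling to 100 gives 5.1 : 45.0 : 100.0.

5.1 : 45.0 : 100.0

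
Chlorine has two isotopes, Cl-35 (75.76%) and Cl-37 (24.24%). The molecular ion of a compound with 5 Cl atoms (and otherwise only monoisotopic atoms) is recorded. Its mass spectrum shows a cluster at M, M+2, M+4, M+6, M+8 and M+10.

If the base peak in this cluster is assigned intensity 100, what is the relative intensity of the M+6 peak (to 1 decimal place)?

20.5

Term probabilities: M 0.2496, M+2 0.3993, M+4 0.2555, M+6 0.0817, M+8 0.0131, M+10 0.0008. Base peak = M+2.
P(M+2) = C(5,1) × 0.7576^4 × 0.2424^1 = 5 × 0.32942751 × 0.2424 = 0.399266 (base)
P(M+6) = C(5,3) × 0.7576^2 × 0.2424^3 = 10 × 0.57395776 × 0.01424288 = 0.081748
Relative intensity = 0.081748 / 0.399266 × 100 = 20.5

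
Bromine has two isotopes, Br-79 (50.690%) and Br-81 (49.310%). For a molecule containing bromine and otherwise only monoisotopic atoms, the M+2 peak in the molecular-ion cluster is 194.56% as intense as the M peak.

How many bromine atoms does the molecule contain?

For n independent Br atoms, I(M+2)/I(M) = n · (abundance Br-81) / (abundance Br-79) = n · 0.49310/0.50690.
n = 1.9456 × 0.50690/0.49310 = 2.00 ≈ 2

2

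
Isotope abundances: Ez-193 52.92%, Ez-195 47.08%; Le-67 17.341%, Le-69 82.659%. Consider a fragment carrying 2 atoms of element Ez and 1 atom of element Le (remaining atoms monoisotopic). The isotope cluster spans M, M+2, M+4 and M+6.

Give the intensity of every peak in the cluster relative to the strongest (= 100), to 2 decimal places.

10.78 : 70.59 : 100.00 : 40.69

Element Ez pattern (n=2): 0.28005264 : 0.49829472 : 0.22165264
Element Le pattern (n=1): 0.17341 : 0.82659
Convolve the two distributions (both contribute in 2-u steps):
  M: 0.28005264×0.17341 = 0.048564
  M+2: 0.28005264×0.82659 + 0.49829472×0.17341 = 0.317898
  M+4: 0.49829472×0.82659 + 0.22165264×0.17341 = 0.450322
  M+6: 0.22165264×0.82659 = 0.183216
Scale to base peak (0.450322) = 100: 10.78 : 70.59 : 100.00 : 40.69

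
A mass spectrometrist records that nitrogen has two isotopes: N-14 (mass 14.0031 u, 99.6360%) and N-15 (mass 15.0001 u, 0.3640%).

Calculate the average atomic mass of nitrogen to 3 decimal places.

Weight each isotope mass by its fractional abundance: 0.996360 × 14.0031 + 0.003640 × 15.0001
= 13.95213 + 0.05460 = 14.00673 u

14.007 u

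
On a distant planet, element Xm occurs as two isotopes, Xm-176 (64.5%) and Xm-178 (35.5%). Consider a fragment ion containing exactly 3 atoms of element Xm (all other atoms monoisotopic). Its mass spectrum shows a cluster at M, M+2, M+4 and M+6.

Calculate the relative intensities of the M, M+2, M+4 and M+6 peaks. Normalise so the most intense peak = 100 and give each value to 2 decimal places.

60.56 : 100.00 : 55.04 : 10.10

Each Xm atom is independently Xm-176 (p = 0.645) or Xm-178 (q = 0.355); the cluster is the binomial expansion (p + q)^3.
P(M) = 0.645^3 = 0.268336
P(M+2) = 3 × 0.645^2 × 0.355^1 = 0.443067
P(M+4) = 3 × 0.645^1 × 0.355^2 = 0.243858
P(M+6) = 0.355^3 = 0.044739
The M+2 peak is largest (0.443067); scaling to 100 gives 60.56 : 100.00 : 55.04 : 10.10.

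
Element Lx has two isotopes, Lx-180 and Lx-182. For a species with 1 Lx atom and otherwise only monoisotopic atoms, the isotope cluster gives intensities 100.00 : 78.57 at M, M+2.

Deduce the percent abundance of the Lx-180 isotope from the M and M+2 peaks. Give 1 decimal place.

Let p = fractional abundance of Lx-180. I(M+2)/I(M) = [C(1,1)·p^0·(1−p)] / p^1 = 1·(1−p)/p = 78.57/100.00 = 0.7857
(1−p)/p = 0.7857/1 = 0.7857  ⇒  p = 1/(1 + 0.7857) = 0.5600
Lx-180: 56.0%, Lx-182: 44.0%.

56.0%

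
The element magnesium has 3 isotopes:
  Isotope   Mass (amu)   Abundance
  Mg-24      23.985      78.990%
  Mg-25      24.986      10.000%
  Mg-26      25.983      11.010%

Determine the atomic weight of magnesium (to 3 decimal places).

The abundance-weighted mean is 0.78990 × 23.985 + 0.10000 × 24.986 + 0.11010 × 25.983
= 18.9458 + 2.4986 + 2.8607 = 24.3051 amu

24.305 amu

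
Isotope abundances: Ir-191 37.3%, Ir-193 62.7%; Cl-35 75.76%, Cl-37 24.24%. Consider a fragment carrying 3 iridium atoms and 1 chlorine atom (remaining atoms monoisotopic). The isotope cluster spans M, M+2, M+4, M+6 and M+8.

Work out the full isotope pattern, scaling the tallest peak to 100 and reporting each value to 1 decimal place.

Iridium pattern (n=3): 0.05189512 : 0.26170165 : 0.43991135 : 0.24649188
Chlorine pattern (n=1): 0.7576 : 0.2424
Convolve the two distributions (both contribute in 2-u steps):
  M: 0.05189512×0.7576 = 0.039316
  M+2: 0.05189512×0.2424 + 0.26170165×0.7576 = 0.210845
  M+4: 0.26170165×0.2424 + 0.43991135×0.7576 = 0.396713
  M+6: 0.43991135×0.2424 + 0.24649188×0.7576 = 0.293377
  M+8: 0.24649188×0.2424 = 0.059750
Scale to base peak (0.396713) = 100: 9.9 : 53.1 : 100.0 : 74.0 : 15.1

9.9 : 53.1 : 100.0 : 74.0 : 15.1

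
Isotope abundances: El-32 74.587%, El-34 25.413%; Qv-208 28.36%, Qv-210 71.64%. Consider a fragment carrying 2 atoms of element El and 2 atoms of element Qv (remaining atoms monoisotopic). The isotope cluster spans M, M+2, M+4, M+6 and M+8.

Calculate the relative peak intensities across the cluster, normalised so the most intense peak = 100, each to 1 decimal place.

10.1 : 57.7 : 100.0 : 49.6 : 7.5

Element El pattern (n=2): 0.55632206 : 0.37909589 : 0.06458206
Element Qv pattern (n=2): 0.08042896 : 0.40634208 : 0.51322896
Convolve the two distributions (both contribute in 2-u steps):
  M: 0.55632206×0.08042896 = 0.044744
  M+2: 0.55632206×0.40634208 + 0.37909589×0.08042896 = 0.256547
  M+4: 0.55632206×0.51322896 + 0.37909589×0.40634208 + 0.06458206×0.08042896 = 0.444757
  M+6: 0.37909589×0.51322896 + 0.06458206×0.40634208 = 0.220805
  M+8: 0.06458206×0.51322896 = 0.033145
Scale to base peak (0.444757) = 100: 10.1 : 57.7 : 100.0 : 49.6 : 7.5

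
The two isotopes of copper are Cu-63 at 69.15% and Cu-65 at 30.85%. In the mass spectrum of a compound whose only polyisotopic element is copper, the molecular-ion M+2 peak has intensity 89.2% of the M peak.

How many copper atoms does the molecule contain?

2

With n Cu atoms, P(M+2)/P(M) = C(n,1)·p^(n−1)q / p^n = n·q/p = n · 0.3085/0.6915.
n = 0.892 × 0.6915/0.3085 = 2.00 ≈ 2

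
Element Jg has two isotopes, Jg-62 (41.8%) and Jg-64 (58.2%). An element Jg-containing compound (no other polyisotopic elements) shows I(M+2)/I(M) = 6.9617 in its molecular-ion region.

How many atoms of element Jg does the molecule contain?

The M+2/M ratio from n Jg atoms is n · q/p = n · 0.582/0.418.
n = 6.9617 × 0.418/0.582 = 5.00 ≈ 5

5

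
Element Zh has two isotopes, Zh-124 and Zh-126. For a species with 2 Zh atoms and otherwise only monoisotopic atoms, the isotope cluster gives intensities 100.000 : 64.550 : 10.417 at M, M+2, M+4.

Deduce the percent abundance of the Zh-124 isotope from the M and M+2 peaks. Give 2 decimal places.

75.60%

Write p for the Zh-124 fraction. I(M+2)/I(M) = [C(2,1)·p^1·(1−p)] / p^2 = 2·(1−p)/p = 64.550/100.000 = 0.6455
(1−p)/p = 0.6455/2 = 0.3227  ⇒  p = 1/(1 + 0.3227) = 0.7560
Zh-124: 75.60%, Zh-126: 24.40%.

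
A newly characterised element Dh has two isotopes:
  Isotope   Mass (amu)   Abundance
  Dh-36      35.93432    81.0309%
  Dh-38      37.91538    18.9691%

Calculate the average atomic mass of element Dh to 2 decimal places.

The abundance-weighted mean is 0.810309 × 35.93432 + 0.189691 × 37.91538
= 29.117903 + 7.192206 = 36.310109 amu

36.31 amu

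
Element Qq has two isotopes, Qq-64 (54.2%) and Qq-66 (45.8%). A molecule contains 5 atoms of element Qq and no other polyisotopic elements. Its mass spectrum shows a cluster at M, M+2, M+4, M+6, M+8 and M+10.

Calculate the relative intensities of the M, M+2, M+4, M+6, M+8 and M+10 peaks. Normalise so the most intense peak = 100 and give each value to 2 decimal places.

14.00 : 59.17 : 100.00 : 84.50 : 35.70 : 6.03

Expanding (0.542 + 0.458)^5:
P(M) = 0.542^5 = 0.046773
P(M+2) = 5 × 0.542^4 × 0.458^1 = 0.197621
P(M+4) = 10 × 0.542^3 × 0.458^2 = 0.333986
P(M+6) = 10 × 0.542^2 × 0.458^3 = 0.282225
P(M+8) = 5 × 0.542^1 × 0.458^4 = 0.119243
P(M+10) = 0.458^5 = 0.020152
The M+4 peak is largest (0.333986); scaling to 100 gives 14.00 : 59.17 : 100.00 : 84.50 : 35.70 : 6.03.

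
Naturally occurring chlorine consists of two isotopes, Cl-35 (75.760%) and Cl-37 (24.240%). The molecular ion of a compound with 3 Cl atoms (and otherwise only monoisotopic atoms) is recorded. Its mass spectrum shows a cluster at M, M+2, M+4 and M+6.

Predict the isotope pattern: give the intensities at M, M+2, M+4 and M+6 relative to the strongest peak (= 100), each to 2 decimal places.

100.00 : 95.99 : 30.71 : 3.28

The 3 Cl atoms are independent, so intensities follow the terms of (0.75760 + 0.24240)^3.
P(M) = 0.75760^3 = 0.434830
P(M+2) = 3 × 0.75760^2 × 0.24240^1 = 0.417382
P(M+4) = 3 × 0.75760^1 × 0.24240^2 = 0.133545
P(M+6) = 0.24240^3 = 0.014243
The M peak is largest (0.434830); scaling to 100 gives 100.00 : 95.99 : 30.71 : 3.28.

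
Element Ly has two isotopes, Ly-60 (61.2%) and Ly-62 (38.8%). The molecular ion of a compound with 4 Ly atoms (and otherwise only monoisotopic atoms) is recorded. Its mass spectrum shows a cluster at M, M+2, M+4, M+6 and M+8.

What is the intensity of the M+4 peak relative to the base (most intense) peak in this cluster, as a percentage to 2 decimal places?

Binomial terms of (0.612 + 0.388)^4: M 0.1403, M+2 0.3558, M+4 0.3383, M+6 0.1430, M+8 0.0227 → M+2 is the base peak.
P(M+2) = C(4,1) × 0.612^3 × 0.388^1 = 4 × 0.22922093 × 0.3880 = 0.355751 (base)
P(M+4) = C(4,2) × 0.612^2 × 0.388^2 = 6 × 0.374544 × 0.150544 = 0.338312
Relative intensity = 0.338312 / 0.355751 × 100 = 95.10

95.10%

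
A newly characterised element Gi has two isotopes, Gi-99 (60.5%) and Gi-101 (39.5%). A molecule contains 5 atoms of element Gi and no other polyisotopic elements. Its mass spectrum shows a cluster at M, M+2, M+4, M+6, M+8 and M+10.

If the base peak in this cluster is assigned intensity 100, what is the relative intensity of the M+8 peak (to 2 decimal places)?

Term probabilities: M 0.0811, M+2 0.2646, M+4 0.3455, M+6 0.2256, M+8 0.0736, M+10 0.0096. Base peak = M+4.
P(M+4) = C(5,2) × 0.605^3 × 0.395^2 = 10 × 0.22144512 × 0.156025 = 0.345510 (base)
P(M+8) = C(5,4) × 0.605^1 × 0.395^4 = 5 × 0.6050 × 0.0243438 = 0.073640
Relative intensity = 0.073640 / 0.345510 × 100 = 21.31

21.31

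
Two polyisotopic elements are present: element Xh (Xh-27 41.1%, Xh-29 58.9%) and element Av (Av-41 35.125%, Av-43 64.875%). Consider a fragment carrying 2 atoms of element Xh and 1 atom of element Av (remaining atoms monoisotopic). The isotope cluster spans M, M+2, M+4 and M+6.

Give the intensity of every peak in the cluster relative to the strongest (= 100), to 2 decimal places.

Element Xh pattern (n=2): 0.168921 : 0.484158 : 0.346921
Element Av pattern (n=1): 0.35125 : 0.64875
Convolve the two distributions (both contribute in 2-u steps):
  M: 0.168921×0.35125 = 0.059334
  M+2: 0.168921×0.64875 + 0.484158×0.35125 = 0.279648
  M+4: 0.484158×0.64875 + 0.346921×0.35125 = 0.435954
  M+6: 0.346921×0.64875 = 0.225065
Scale to base peak (0.435954) = 100: 13.61 : 64.15 : 100.00 : 51.63

13.61 : 64.15 : 100.00 : 51.63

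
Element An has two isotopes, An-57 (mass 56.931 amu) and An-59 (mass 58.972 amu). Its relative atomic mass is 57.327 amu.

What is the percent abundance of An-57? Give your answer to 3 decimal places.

Let x be the fractional abundance of An-57; then An-59 has abundance 1 − x.
56.931·x + 58.972·(1 − x) = 57.327
(56.931 − 58.972)·x = 57.327 − 58.972
x = -1.645 / -2.041 = 0.80598 → 80.598% An-57, 19.402% An-59.

80.598%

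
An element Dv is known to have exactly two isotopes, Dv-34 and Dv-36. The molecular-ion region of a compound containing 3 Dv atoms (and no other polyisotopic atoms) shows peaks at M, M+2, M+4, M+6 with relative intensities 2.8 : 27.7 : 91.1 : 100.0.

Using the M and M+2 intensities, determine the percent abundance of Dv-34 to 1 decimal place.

23.3%

If p is the fraction of Dv that is Dv-34, then I(M+2)/I(M) = [C(3,1)·p^2·(1−p)] / p^3 = 3·(1−p)/p = 27.7/2.8 = 9.8929
(1−p)/p = 9.8929/3 = 3.2976  ⇒  p = 1/(1 + 3.2976) = 0.2327
Dv-34: 23.3%, Dv-36: 76.7%.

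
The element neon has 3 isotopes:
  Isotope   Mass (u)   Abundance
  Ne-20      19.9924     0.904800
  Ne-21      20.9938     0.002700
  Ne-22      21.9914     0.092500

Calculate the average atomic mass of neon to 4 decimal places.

20.1800 u

The abundance-weighted mean is 0.904800 × 19.9924 + 0.002700 × 20.9938 + 0.092500 × 21.9914
= 18.08912 + 0.05668 + 2.03420 = 20.18000 u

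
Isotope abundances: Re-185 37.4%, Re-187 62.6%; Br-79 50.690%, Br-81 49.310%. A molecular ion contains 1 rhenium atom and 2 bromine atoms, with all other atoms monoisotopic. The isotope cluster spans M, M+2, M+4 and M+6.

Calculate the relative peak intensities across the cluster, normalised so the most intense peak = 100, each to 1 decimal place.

23.8 : 86.1 : 100.0 : 37.7

Rhenium pattern (n=1): 0.3740 : 0.6260
Bromine pattern (n=2): 0.25694761 : 0.49990478 : 0.24314761
Convolve the two distributions (both contribute in 2-u steps):
  M: 0.3740×0.25694761 = 0.096098
  M+2: 0.3740×0.49990478 + 0.6260×0.25694761 = 0.347814
  M+4: 0.3740×0.24314761 + 0.6260×0.49990478 = 0.403878
  M+6: 0.6260×0.24314761 = 0.152210
Scale to base peak (0.403878) = 100: 23.8 : 86.1 : 100.0 : 37.7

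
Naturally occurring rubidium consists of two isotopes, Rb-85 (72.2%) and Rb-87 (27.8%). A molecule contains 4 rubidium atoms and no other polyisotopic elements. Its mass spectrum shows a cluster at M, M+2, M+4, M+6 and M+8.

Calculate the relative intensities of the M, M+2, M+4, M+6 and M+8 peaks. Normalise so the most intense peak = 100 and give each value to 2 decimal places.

64.93 : 100.00 : 57.76 : 14.83 : 1.43

Each Rb atom is independently Rb-85 (p = 0.722) or Rb-87 (q = 0.278); the cluster is the binomial expansion (p + q)^4.
P(M) = 0.722^4 = 0.271737
P(M+2) = 4 × 0.722^3 × 0.278^1 = 0.418520
P(M+4) = 6 × 0.722^2 × 0.278^2 = 0.241721
P(M+6) = 4 × 0.722^1 × 0.278^3 = 0.062049
P(M+8) = 0.278^4 = 0.005973
The M+2 peak is largest (0.418520); scaling to 100 gives 64.93 : 100.00 : 57.76 : 14.83 : 1.43.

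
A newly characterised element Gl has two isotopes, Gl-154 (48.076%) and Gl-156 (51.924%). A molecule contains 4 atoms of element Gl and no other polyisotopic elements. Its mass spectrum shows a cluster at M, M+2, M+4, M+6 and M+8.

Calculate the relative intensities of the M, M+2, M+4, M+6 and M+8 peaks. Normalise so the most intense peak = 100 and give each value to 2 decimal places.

14.29 : 61.73 : 100.00 : 72.00 : 19.44

The 4 Gl atoms are independent, so intensities follow the terms of (0.48076 + 0.51924)^4.
P(M) = 0.48076^4 = 0.053421
P(M+2) = 4 × 0.48076^3 × 0.51924^1 = 0.230788
P(M+4) = 6 × 0.48076^2 × 0.51924^2 = 0.373890
P(M+6) = 4 × 0.48076^1 × 0.51924^3 = 0.269211
P(M+8) = 0.51924^4 = 0.072690
The M+4 peak is largest (0.373890); scaling to 100 gives 14.29 : 61.73 : 100.00 : 72.00 : 19.44.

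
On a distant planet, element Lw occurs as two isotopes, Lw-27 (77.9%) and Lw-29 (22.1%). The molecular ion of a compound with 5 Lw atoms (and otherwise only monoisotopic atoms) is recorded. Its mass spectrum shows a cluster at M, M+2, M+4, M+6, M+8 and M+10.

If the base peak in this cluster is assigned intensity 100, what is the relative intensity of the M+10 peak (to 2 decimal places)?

Term probabilities: M 0.2869, M+2 0.4069, M+4 0.2309, M+6 0.0655, M+8 0.0093, M+10 0.0005. Base peak = M+2.
P(M+2) = C(5,1) × 0.779^4 × 0.221^1 = 5 × 0.368256 × 0.2210 = 0.406923 (base)
P(M+10) = C(5,5) × 0.779^0 × 0.221^5 = 1 × 1.0000 × 0.00052718 = 0.000527
Relative intensity = 0.000527 / 0.406923 × 100 = 0.13

0.13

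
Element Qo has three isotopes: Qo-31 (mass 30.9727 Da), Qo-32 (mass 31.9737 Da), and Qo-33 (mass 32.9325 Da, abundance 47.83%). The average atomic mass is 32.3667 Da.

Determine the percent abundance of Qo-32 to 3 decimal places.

The remaining 52.17% is split between Qo-31 (fraction x) and Qo-32 (fraction 0.5217 − x).
Substituting: 30.9727x + 31.9737(0.5217 − x) = 16.61508525
(30.9727 − 31.9737)x = -0.06559404  ⇒  x = 0.06553, y = 0.45617
Qo-31: 6.553%, Qo-32: 45.617%.

45.617%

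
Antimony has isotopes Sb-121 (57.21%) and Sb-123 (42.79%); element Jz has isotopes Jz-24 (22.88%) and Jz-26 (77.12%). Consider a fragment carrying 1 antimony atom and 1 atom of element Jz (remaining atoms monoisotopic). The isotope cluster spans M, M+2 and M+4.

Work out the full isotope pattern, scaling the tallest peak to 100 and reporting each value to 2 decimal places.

Antimony pattern (n=1): 0.5721 : 0.4279
Element Jz pattern (n=1): 0.2288 : 0.7712
Convolve the two distributions (both contribute in 2-u steps):
  M: 0.5721×0.2288 = 0.130896
  M+2: 0.5721×0.7712 + 0.4279×0.2288 = 0.539107
  M+4: 0.4279×0.7712 = 0.329996
Scale to base peak (0.539107) = 100: 24.28 : 100.00 : 61.21

24.28 : 100.00 : 61.21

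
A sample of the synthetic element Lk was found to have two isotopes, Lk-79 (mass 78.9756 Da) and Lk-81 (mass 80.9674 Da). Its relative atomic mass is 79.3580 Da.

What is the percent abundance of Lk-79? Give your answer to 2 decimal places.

Writing the weighted mean with unknown fraction x of Lk-79:
78.9756·x + 80.9674·(1 − x) = 79.3580
(78.9756 − 80.9674)·x = 79.3580 − 80.9674
x = -1.6094 / -1.9918 = 0.80801 → 80.80% Lk-79, 19.20% Lk-81.

80.80%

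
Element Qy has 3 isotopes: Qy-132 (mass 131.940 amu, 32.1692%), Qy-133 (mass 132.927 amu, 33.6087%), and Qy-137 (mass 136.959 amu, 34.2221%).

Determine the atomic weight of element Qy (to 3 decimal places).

Average mass = Σ (abundance × isotope mass) = 0.321692 × 131.940 + 0.336087 × 132.927 + 0.342221 × 136.959
= 42.4440 + 44.6750 + 46.8702 = 133.9892 amu

133.989 amu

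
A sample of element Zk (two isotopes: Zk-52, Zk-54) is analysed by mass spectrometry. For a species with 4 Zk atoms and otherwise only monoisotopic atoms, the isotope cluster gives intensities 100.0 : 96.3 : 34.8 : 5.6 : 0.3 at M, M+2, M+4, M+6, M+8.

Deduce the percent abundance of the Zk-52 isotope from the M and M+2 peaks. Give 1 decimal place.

Let p = fractional abundance of Zk-52. I(M+2)/I(M) = [C(4,1)·p^3·(1−p)] / p^4 = 4·(1−p)/p = 96.3/100.0 = 0.9630
(1−p)/p = 0.9630/4 = 0.2407  ⇒  p = 1/(1 + 0.2407) = 0.8060
Zk-52: 80.6%, Zk-54: 19.4%.

80.6%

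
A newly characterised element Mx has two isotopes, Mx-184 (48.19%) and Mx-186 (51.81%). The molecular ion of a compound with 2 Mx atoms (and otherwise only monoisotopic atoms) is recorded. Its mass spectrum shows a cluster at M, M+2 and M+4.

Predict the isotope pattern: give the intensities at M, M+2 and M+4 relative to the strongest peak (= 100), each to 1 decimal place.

The 2 Mx atoms are independent, so intensities follow the terms of (0.4819 + 0.5181)^2.
P(M) = 0.4819^2 = 0.232228
P(M+2) = 2 × 0.4819^1 × 0.5181^1 = 0.499345
P(M+4) = 0.5181^2 = 0.268428
The M+2 peak is largest (0.499345); scaling to 100 gives 46.5 : 100.0 : 53.8.

46.5 : 100.0 : 53.8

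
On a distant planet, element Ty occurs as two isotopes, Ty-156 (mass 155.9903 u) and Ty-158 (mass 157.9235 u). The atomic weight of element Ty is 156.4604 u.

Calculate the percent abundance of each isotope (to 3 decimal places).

Let x be the fractional abundance of Ty-156; then Ty-158 has abundance 1 − x.
155.9903·x + 157.9235·(1 − x) = 156.4604
(155.9903 − 157.9235)·x = 156.4604 − 157.9235
x = -1.4631 / -1.9332 = 0.75683 → 75.683% Ty-156, 24.317% Ty-158.

Ty-156: 75.683%, Ty-158: 24.317%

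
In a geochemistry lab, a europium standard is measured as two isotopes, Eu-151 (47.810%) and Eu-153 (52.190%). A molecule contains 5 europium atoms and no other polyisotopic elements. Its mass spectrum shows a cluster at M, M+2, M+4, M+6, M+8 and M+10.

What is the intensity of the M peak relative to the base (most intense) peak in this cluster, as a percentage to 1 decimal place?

(0.47810 + 0.52190)^5 gives M 0.0250, M+2 0.1363, M+4 0.2977, M+6 0.3249, M+8 0.1774, M+10 0.0387; the largest is M+6.
P(M+6) = C(5,3) × 0.47810^2 × 0.52190^3 = 10 × 0.22857961 × 0.14215492 = 0.324937 (base)
P(M) = C(5,0) × 0.47810^5 × 0.52190^0 = 1 × 0.02498007 × 1.0000 = 0.024980
Relative intensity = 0.024980 / 0.324937 × 100 = 7.7

7.7%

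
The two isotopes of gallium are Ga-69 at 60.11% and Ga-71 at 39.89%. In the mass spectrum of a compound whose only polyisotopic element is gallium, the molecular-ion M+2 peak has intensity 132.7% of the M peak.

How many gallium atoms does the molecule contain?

For n independent Ga atoms, I(M+2)/I(M) = n · (abundance Ga-71) / (abundance Ga-69) = n · 0.3989/0.6011.
n = 1.327 × 0.6011/0.3989 = 2.00 ≈ 2

2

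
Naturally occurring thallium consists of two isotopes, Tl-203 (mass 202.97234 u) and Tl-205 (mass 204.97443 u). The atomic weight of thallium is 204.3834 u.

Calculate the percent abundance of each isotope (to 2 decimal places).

Writing the weighted mean with unknown fraction x of Tl-203:
202.97234·x + 204.97443·(1 − x) = 204.3834
(202.97234 − 204.97443)·x = 204.3834 − 204.97443
x = -0.59103 / -2.00209 = 0.29521 → 29.52% Tl-203, 70.48% Tl-205.

Tl-203: 29.52%, Tl-205: 70.48%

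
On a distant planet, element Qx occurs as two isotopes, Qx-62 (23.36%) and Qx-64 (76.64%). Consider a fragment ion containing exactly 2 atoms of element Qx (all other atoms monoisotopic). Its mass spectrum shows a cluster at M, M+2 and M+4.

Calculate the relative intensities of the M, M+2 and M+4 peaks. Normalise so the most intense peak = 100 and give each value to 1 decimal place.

9.3 : 61.0 : 100.0

Expanding (0.2336 + 0.7664)^2:
P(M) = 0.2336^2 = 0.054569
P(M+2) = 2 × 0.2336^1 × 0.7664^1 = 0.358062
P(M+4) = 0.7664^2 = 0.587369
The M+4 peak is largest (0.587369); scaling to 100 gives 9.3 : 61.0 : 100.0.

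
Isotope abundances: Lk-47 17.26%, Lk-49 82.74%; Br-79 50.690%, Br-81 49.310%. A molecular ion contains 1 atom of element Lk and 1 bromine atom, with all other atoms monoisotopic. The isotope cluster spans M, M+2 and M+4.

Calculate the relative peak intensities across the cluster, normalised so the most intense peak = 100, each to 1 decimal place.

17.3 : 100.0 : 80.9

Element Lk pattern (n=1): 0.1726 : 0.8274
Bromine pattern (n=1): 0.5069 : 0.4931
Convolve the two distributions (both contribute in 2-u steps):
  M: 0.1726×0.5069 = 0.087491
  M+2: 0.1726×0.4931 + 0.8274×0.5069 = 0.504518
  M+4: 0.8274×0.4931 = 0.407991
Scale to base peak (0.504518) = 100: 17.3 : 100.0 : 80.9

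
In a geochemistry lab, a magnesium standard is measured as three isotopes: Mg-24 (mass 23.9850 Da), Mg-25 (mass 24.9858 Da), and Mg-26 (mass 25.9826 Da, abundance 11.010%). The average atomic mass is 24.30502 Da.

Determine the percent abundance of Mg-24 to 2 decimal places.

Let x and y be the fractions of Mg-24 and Mg-25. Then x + y = 1 − 0.11010 = 0.88990 and 23.9850x + 24.9858y = 24.30502 − 0.11010×25.9826 = 21.44433574.
Substituting: 23.9850x + 24.9858(0.88990 − x) = 21.44433574
(23.9850 − 24.9858)x = -0.79052768  ⇒  x = 0.78990, y = 0.10000
Mg-24: 78.99%, Mg-25: 10.00%.

78.99%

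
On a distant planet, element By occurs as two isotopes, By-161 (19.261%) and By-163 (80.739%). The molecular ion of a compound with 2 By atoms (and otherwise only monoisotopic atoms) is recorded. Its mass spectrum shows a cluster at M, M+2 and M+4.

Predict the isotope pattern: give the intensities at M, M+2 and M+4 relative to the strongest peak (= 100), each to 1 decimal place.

Each By atom is independently By-161 (p = 0.19261) or By-163 (q = 0.80739); the cluster is the binomial expansion (p + q)^2.
P(M) = 0.19261^2 = 0.037099
P(M+2) = 2 × 0.19261^1 × 0.80739^1 = 0.311023
P(M+4) = 0.80739^2 = 0.651879
The M+4 peak is largest (0.651879); scaling to 100 gives 5.7 : 47.7 : 100.0.

5.7 : 47.7 : 100.0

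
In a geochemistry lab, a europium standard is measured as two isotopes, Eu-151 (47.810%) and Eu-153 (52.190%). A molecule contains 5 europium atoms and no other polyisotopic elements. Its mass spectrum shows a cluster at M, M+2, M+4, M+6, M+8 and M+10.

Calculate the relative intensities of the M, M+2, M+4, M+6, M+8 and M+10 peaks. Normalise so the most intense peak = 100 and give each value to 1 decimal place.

7.7 : 42.0 : 91.6 : 100.0 : 54.6 : 11.9

The 5 Eu atoms are independent, so intensities follow the terms of (0.47810 + 0.52190)^5.
P(M) = 0.47810^5 = 0.024980
P(M+2) = 5 × 0.47810^4 × 0.52190^1 = 0.136343
P(M+4) = 10 × 0.47810^3 × 0.52190^2 = 0.297667
P(M+6) = 10 × 0.47810^2 × 0.52190^3 = 0.324937
P(M+8) = 5 × 0.47810^1 × 0.52190^4 = 0.177353
P(M+10) = 0.52190^5 = 0.038720
The M+6 peak is largest (0.324937); scaling to 100 gives 7.7 : 42.0 : 91.6 : 100.0 : 54.6 : 11.9.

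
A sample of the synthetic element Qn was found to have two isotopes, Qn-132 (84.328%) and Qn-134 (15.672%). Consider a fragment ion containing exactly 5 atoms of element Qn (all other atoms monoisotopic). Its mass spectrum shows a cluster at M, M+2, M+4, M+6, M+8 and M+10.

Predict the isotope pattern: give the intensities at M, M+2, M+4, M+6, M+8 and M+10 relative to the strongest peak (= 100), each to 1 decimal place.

Each Qn atom is independently Qn-132 (p = 0.84328) or Qn-134 (q = 0.15672); the cluster is the binomial expansion (p + q)^5.
P(M) = 0.84328^5 = 0.426441
P(M+2) = 5 × 0.84328^4 × 0.15672^1 = 0.396261
P(M+4) = 10 × 0.84328^3 × 0.15672^2 = 0.147287
P(M+6) = 10 × 0.84328^2 × 0.15672^3 = 0.027373
P(M+8) = 5 × 0.84328^1 × 0.15672^4 = 0.002544
P(M+10) = 0.15672^5 = 0.000095
The M peak is largest (0.426441); scaling to 100 gives 100.0 : 92.9 : 34.5 : 6.4 : 0.6 : 0.0.

100.0 : 92.9 : 34.5 : 6.4 : 0.6 : 0.0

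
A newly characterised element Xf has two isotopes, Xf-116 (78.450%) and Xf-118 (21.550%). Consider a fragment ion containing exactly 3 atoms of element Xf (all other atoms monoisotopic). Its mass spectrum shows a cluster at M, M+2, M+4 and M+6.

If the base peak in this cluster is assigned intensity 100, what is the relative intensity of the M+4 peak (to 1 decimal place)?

(0.78450 + 0.21550)^3 gives M 0.4828, M+2 0.3979, M+4 0.1093, M+6 0.0100; the largest is M.
P(M) = C(3,0) × 0.78450^3 × 0.21550^0 = 1 × 0.48281288 × 1.0000 = 0.482813 (base)
P(M+4) = C(3,2) × 0.78450^1 × 0.21550^2 = 3 × 0.7845 × 0.04644025 = 0.109297
Relative intensity = 0.109297 / 0.482813 × 100 = 22.6

22.6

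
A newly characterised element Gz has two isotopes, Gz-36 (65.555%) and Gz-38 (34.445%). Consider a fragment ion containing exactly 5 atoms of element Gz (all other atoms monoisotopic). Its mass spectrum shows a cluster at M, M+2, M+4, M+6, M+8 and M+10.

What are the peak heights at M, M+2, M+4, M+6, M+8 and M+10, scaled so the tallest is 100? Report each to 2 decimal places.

36.22 : 95.16 : 100.00 : 52.54 : 13.80 : 1.45

The 5 Gz atoms are independent, so intensities follow the terms of (0.65555 + 0.34445)^5.
P(M) = 0.65555^5 = 0.121068
P(M+2) = 5 × 0.65555^4 × 0.34445^1 = 0.318068
P(M+4) = 10 × 0.65555^3 × 0.34445^2 = 0.334249
P(M+6) = 10 × 0.65555^2 × 0.34445^3 = 0.175627
P(M+8) = 5 × 0.65555^1 × 0.34445^4 = 0.046140
P(M+10) = 0.34445^5 = 0.004849
The M+4 peak is largest (0.334249); scaling to 100 gives 36.22 : 95.16 : 100.00 : 52.54 : 13.80 : 1.45.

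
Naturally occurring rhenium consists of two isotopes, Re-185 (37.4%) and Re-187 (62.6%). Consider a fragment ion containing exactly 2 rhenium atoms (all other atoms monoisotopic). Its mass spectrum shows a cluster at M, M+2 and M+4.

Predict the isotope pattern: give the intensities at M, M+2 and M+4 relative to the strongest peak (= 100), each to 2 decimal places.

29.87 : 100.00 : 83.69

Expanding (0.374 + 0.626)^2:
P(M) = 0.374^2 = 0.139876
P(M+2) = 2 × 0.374^1 × 0.626^1 = 0.468248
P(M+4) = 0.626^2 = 0.391876
The M+2 peak is largest (0.468248); scaling to 100 gives 29.87 : 100.00 : 83.69.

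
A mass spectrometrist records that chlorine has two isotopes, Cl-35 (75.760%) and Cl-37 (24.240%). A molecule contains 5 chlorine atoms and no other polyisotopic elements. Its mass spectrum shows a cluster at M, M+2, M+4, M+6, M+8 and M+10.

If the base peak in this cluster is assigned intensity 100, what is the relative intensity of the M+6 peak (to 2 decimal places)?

20.47

(0.75760 + 0.24240)^5 gives M 0.2496, M+2 0.3993, M+4 0.2555, M+6 0.0817, M+8 0.0131, M+10 0.0008; the largest is M+2.
P(M+2) = C(5,1) × 0.75760^4 × 0.24240^1 = 5 × 0.32942751 × 0.2424 = 0.399266 (base)
P(M+6) = C(5,3) × 0.75760^2 × 0.24240^3 = 10 × 0.57395776 × 0.01424288 = 0.081748
Relative intensity = 0.081748 / 0.399266 × 100 = 20.47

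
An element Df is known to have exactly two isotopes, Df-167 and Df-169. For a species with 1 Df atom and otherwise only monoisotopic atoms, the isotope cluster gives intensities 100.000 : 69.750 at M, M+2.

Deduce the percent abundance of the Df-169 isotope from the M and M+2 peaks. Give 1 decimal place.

If p is the fraction of Df that is Df-167, then I(M+2)/I(M) = [C(1,1)·p^0·(1−p)] / p^1 = 1·(1−p)/p = 69.750/100.000 = 0.6975
(1−p)/p = 0.6975/1 = 0.6975  ⇒  p = 1/(1 + 0.6975) = 0.5891
Df-167: 58.9%, Df-169: 41.1%.

41.1%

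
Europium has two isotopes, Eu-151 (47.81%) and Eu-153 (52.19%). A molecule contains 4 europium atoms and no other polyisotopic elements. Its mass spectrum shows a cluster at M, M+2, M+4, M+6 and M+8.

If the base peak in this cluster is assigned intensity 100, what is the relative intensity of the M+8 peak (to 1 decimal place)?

19.9

Term probabilities: M 0.0522, M+2 0.2281, M+4 0.3736, M+6 0.2719, M+8 0.0742. Base peak = M+4.
P(M+4) = C(4,2) × 0.4781^2 × 0.5219^2 = 6 × 0.22857961 × 0.27237961 = 0.373563 (base)
P(M+8) = C(4,4) × 0.4781^0 × 0.5219^4 = 1 × 1.0000 × 0.07419065 = 0.074191
Relative intensity = 0.074191 / 0.373563 × 100 = 19.9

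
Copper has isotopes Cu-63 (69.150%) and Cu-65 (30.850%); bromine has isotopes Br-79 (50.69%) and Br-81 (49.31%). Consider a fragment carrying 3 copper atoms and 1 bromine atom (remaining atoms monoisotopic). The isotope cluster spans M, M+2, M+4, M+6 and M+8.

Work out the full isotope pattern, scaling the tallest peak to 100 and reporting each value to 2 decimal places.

43.27 : 100.00 : 82.17 : 28.97 : 3.74

Copper pattern (n=3): 0.33065611 : 0.44254842 : 0.19743483 : 0.02936064
Bromine pattern (n=1): 0.5069 : 0.4931
Convolve the two distributions (both contribute in 2-u steps):
  M: 0.33065611×0.5069 = 0.167610
  M+2: 0.33065611×0.4931 + 0.44254842×0.5069 = 0.387374
  M+4: 0.44254842×0.4931 + 0.19743483×0.5069 = 0.318300
  M+6: 0.19743483×0.4931 + 0.02936064×0.5069 = 0.112238
  M+8: 0.02936064×0.4931 = 0.014478
Scale to base peak (0.387374) = 100: 43.27 : 100.00 : 82.17 : 28.97 : 3.74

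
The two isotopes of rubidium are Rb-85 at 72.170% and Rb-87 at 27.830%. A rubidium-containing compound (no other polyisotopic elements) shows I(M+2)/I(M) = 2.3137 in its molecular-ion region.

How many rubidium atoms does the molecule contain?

6

With n Rb atoms, P(M+2)/P(M) = C(n,1)·p^(n−1)q / p^n = n·q/p = n · 0.27830/0.72170.
n = 2.3137 × 0.72170/0.27830 = 6.00 ≈ 6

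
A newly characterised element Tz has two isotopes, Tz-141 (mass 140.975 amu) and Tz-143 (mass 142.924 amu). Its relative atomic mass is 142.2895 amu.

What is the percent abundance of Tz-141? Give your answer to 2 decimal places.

Writing the weighted mean with unknown fraction x of Tz-141:
140.975·x + 142.924·(1 − x) = 142.2895
(140.975 − 142.924)·x = 142.2895 − 142.924
x = -0.6345 / -1.949 = 0.32555 → 32.56% Tz-141, 67.44% Tz-143.

32.56%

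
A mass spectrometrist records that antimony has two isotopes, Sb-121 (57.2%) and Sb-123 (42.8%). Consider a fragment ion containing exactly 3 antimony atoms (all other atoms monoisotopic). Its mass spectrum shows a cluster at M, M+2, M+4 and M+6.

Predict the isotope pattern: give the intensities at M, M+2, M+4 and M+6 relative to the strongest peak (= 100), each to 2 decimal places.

Expanding (0.572 + 0.428)^3:
P(M) = 0.572^3 = 0.187149
P(M+2) = 3 × 0.572^2 × 0.428^1 = 0.420104
P(M+4) = 3 × 0.572^1 × 0.428^2 = 0.314344
P(M+6) = 0.428^3 = 0.078403
The M+2 peak is largest (0.420104); scaling to 100 gives 44.55 : 100.00 : 74.83 : 18.66.

44.55 : 100.00 : 74.83 : 18.66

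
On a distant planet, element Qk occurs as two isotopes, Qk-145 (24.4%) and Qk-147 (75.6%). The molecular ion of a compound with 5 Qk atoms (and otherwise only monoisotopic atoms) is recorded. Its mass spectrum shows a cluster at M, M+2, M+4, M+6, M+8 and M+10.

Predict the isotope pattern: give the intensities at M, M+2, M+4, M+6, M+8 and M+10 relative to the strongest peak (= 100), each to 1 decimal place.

The 5 Qk atoms are independent, so intensities follow the terms of (0.244 + 0.756)^5.
P(M) = 0.244^5 = 0.000865
P(M+2) = 5 × 0.244^4 × 0.756^1 = 0.013398
P(M+4) = 10 × 0.244^3 × 0.756^2 = 0.083026
P(M+6) = 10 × 0.244^2 × 0.756^3 = 0.257244
P(M+8) = 5 × 0.244^1 × 0.756^4 = 0.398517
P(M+10) = 0.756^5 = 0.246950
The M+8 peak is largest (0.398517); scaling to 100 gives 0.2 : 3.4 : 20.8 : 64.6 : 100.0 : 62.0.

0.2 : 3.4 : 20.8 : 64.6 : 100.0 : 62.0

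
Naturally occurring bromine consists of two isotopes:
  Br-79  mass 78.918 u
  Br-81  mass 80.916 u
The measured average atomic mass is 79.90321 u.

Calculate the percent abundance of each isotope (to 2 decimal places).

With x = fraction of Br-79 (so Br-81 is 1 − x):
78.918·x + 80.916·(1 − x) = 79.90321
(78.918 − 80.916)·x = 79.90321 − 80.916
x = -1.01279 / -1.998 = 0.50690 → 50.69% Br-79, 49.31% Br-81.

Br-79: 50.69%, Br-81: 49.31%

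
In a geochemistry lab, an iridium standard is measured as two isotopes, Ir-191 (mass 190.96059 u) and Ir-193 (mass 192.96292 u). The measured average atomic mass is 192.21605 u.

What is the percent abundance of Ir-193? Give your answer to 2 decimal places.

With x = fraction of Ir-191 (so Ir-193 is 1 − x):
190.96059·x + 192.96292·(1 − x) = 192.21605
(190.96059 − 192.96292)·x = 192.21605 − 192.96292
x = -0.74687 / -2.00233 = 0.37300 → 37.30% Ir-191, 62.70% Ir-193.

62.70%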